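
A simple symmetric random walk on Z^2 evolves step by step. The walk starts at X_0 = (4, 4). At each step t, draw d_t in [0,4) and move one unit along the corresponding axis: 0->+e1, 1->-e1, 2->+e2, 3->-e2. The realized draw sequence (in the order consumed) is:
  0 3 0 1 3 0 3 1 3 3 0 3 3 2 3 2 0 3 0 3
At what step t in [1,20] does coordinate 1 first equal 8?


t=0: X=(4, 4), d=0 → +e1, X_1=(5, 4)
t=1: X=(5, 4), d=3 → -e2, X_2=(5, 3)
t=2: X=(5, 3), d=0 → +e1, X_3=(6, 3)
t=3: X=(6, 3), d=1 → -e1, X_4=(5, 3)
t=4: X=(5, 3), d=3 → -e2, X_5=(5, 2)
t=5: X=(5, 2), d=0 → +e1, X_6=(6, 2)
t=6: X=(6, 2), d=3 → -e2, X_7=(6, 1)
t=7: X=(6, 1), d=1 → -e1, X_8=(5, 1)
t=8: X=(5, 1), d=3 → -e2, X_9=(5, 0)
t=9: X=(5, 0), d=3 → -e2, X_10=(5, -1)
t=10: X=(5, -1), d=0 → +e1, X_11=(6, -1)
t=11: X=(6, -1), d=3 → -e2, X_12=(6, -2)
t=12: X=(6, -2), d=3 → -e2, X_13=(6, -3)
t=13: X=(6, -3), d=2 → +e2, X_14=(6, -2)
t=14: X=(6, -2), d=3 → -e2, X_15=(6, -3)
t=15: X=(6, -3), d=2 → +e2, X_16=(6, -2)
t=16: X=(6, -2), d=0 → +e1, X_17=(7, -2)
t=17: X=(7, -2), d=3 → -e2, X_18=(7, -3)
t=18: X=(7, -3), d=0 → +e1, X_19=(8, -3)
t=19: X=(8, -3), d=3 → -e2, X_20=(8, -4)

19


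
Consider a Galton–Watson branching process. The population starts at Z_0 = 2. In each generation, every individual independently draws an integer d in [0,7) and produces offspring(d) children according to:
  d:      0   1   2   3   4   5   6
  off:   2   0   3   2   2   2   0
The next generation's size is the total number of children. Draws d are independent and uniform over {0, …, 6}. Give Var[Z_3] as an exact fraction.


Outcome values over d=0..6: [2, 0, 3, 2, 2, 2, 0]
Σy = 11, Σy² = 25, M = 7
μ = 11/7 = 11/7,  σ² = 25/7 − (11/7)² = 54/49
V_0 = 0, E_0 = 2
V_1 = 54/49·E_0 + (11/7)²·V_0 = 108/49;  E_1 = 22/7
V_2 = 54/49·E_1 + (11/7)²·V_1 = 21384/2401;  E_2 = 242/49
V_3 = 54/49·E_2 + (11/7)²·V_2 = 3227796/117649;  E_3 = 2662/343

3227796/117649


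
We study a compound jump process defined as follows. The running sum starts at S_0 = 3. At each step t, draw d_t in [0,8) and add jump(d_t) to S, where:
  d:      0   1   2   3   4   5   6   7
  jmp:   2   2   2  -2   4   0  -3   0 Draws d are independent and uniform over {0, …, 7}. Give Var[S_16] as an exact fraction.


Outcome values over d=0..7: [2, 2, 2, -2, 4, 0, -3, 0]
Σy = 5, Σy² = 41, M = 8
μ = 5/8 = 5/8,  σ² = 41/8 − (5/8)² = 303/64
Independent increments: Var[S_16] = 16·σ² = 16·(303/64) = 303/4

303/4


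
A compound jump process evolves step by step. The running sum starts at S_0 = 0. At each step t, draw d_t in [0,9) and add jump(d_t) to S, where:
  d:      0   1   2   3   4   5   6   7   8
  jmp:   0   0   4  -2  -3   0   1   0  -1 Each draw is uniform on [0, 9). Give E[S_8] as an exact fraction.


Outcome values over d=0..8: [0, 0, 4, -2, -3, 0, 1, 0, -1]
Σy = -1, Σy² = 31, M = 9
μ = -1/9 = -1/9,  σ² = 31/9 − (-1/9)² = 278/81
E[S_8] = 0 + 8·(-1/9) = -8/9

-8/9


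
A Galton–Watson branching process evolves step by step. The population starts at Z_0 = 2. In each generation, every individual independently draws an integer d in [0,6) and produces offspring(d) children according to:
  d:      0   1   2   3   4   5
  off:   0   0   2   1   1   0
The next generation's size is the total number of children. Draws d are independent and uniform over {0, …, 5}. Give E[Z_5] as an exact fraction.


Outcome values over d=0..5: [0, 0, 2, 1, 1, 0]
Σy = 4, Σy² = 6, M = 6
μ = 4/6 = 2/3,  σ² = 6/6 − (2/3)² = 5/9
E[Z_0] = 2
E[Z_1] = 2/3·E[Z_0] = 4/3
E[Z_2] = 2/3·E[Z_1] = 8/9
E[Z_3] = 2/3·E[Z_2] = 16/27
E[Z_4] = 2/3·E[Z_3] = 32/81
E[Z_5] = 2/3·E[Z_4] = 64/243

64/243


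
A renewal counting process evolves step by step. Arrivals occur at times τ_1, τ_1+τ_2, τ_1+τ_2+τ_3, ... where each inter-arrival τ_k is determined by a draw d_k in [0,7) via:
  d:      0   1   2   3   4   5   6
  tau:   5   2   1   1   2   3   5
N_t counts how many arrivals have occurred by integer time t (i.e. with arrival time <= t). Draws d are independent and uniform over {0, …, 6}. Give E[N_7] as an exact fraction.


Inter-arrival values over d=0..6: [5, 2, 1, 1, 2, 3, 5]
Each d has probability 1/7, so the pmf of τ is: f(1) = 2/7, f(2) = 2/7, f(3) = 1/7, f(5) = 2/7
Renewal equation for m(n) = E[N_n]: condition on τ_1 = k (if k <= n, one arrival plus a fresh copy on the remaining n−k steps): m(n) = F(n) + Σ_{k<=n} f(k)·m(n−k), where F(n) = P(τ <= n) and m(0) = 0
m(1) = F(1) = 2/7
m(2) = F(2) + f(1)·m(1) = 4/7 + 2/7·2/7 = 32/49
m(3) = F(3) + f(1)·m(2) + f(2)·m(1) = 5/7 + 2/7·32/49 + 2/7·2/7 = 337/343
m(4) = F(4) + f(1)·m(3) + f(2)·m(2) + f(3)·m(1) = 5/7 + 2/7·337/343 + 2/7·32/49 + 1/7·2/7 = 2935/2401
m(5) = F(5) + f(1)·m(4) + f(2)·m(3) + f(3)·m(2) = 1 + 2/7·2935/2401 + 2/7·337/343 + 1/7·32/49 = 28963/16807
m(6) = F(6) + f(1)·m(5) + f(2)·m(4) + f(3)·m(3) + f(5)·m(1) = 1 + 2/7·28963/16807 + 2/7·2935/2401 + 1/7·337/343 + 2/7·2/7 = 242782/117649
m(7) = F(7) + f(1)·m(6) + f(2)·m(5) + f(3)·m(4) + f(5)·m(2) = 1 + 2/7·242782/117649 + 2/7·28963/16807 + 1/7·2935/2401 + 2/7·32/49 = 2012068/823543
E[N_7] = m(7) = 2012068/823543

2012068/823543


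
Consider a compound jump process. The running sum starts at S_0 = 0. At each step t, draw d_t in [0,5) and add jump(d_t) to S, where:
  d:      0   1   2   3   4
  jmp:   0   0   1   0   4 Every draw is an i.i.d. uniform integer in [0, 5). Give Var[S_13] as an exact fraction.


Outcome values over d=0..4: [0, 0, 1, 0, 4]
Σy = 5, Σy² = 17, M = 5
μ = 5/5 = 1,  σ² = 17/5 − (1)² = 12/5
Independent increments: Var[S_13] = 13·σ² = 13·(12/5) = 156/5

156/5


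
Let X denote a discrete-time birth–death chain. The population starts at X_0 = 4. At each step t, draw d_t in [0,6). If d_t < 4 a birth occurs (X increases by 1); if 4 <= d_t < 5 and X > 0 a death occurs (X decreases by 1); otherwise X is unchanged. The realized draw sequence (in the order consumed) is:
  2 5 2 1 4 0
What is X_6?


t=0: X=4, d=2 → birth, X_1=5
t=1: X=5, d=5 → hold, X_2=5
t=2: X=5, d=2 → birth, X_3=6
t=3: X=6, d=1 → birth, X_4=7
t=4: X=7, d=4 → death, X_5=6
t=5: X=6, d=0 → birth, X_6=7

7


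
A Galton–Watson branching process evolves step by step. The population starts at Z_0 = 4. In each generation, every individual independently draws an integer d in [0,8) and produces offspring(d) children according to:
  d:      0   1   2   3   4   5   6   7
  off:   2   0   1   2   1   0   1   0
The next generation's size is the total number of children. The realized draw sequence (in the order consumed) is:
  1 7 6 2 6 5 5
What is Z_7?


0

gen 0: Z_0=4, draws=[1, 7, 6, 2], offspring=[0, 0, 1, 1], Z_1=2
gen 1: Z_1=2, draws=[6, 5], offspring=[1, 0], Z_2=1
gen 2: Z_2=1, draws=[5], offspring=[0], Z_3=0
gen 3: Z_3=0, draws=[], offspring=[], Z_4=0
gen 4: Z_4=0, draws=[], offspring=[], Z_5=0
gen 5: Z_5=0, draws=[], offspring=[], Z_6=0
gen 6: Z_6=0, draws=[], offspring=[], Z_7=0


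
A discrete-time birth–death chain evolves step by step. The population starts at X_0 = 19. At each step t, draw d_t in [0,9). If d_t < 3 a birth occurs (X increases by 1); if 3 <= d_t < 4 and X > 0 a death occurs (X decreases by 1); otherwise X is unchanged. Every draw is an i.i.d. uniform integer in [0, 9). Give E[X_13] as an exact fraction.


X can drop by at most 1 per step and X_0 = 19 > T = 13, so X_t >= 19 − t >= 6 > 0 for every t <= 13: the floor at 0 (the 'and X > 0' condition) never binds. Hence X_13 = X_0 + Σ_{t<13} Y_t with i.i.d. increments Y_t = y(d_t) ∈ {+1, −1, 0}.
Outcome values over d=0..8: [1, 1, 1, -1, 0, 0, 0, 0, 0]
Σy = 2, Σy² = 4, M = 9
μ = 2/9 = 2/9,  σ² = 4/9 − (2/9)² = 32/81
E[X_13] = 19 + 13·(2/9) = 197/9

197/9


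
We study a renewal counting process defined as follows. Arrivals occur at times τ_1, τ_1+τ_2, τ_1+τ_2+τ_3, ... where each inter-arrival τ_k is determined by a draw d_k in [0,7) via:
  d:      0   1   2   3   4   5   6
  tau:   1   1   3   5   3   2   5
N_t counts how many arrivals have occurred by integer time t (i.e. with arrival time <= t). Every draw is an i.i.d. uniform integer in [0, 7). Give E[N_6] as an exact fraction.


Inter-arrival values over d=0..6: [1, 1, 3, 5, 3, 2, 5]
Each d has probability 1/7, so the pmf of τ is: f(1) = 2/7, f(2) = 1/7, f(3) = 2/7, f(5) = 2/7
Renewal equation for m(n) = E[N_n]: condition on τ_1 = k (if k <= n, one arrival plus a fresh copy on the remaining n−k steps): m(n) = F(n) + Σ_{k<=n} f(k)·m(n−k), where F(n) = P(τ <= n) and m(0) = 0
m(1) = F(1) = 2/7
m(2) = F(2) + f(1)·m(1) = 3/7 + 2/7·2/7 = 25/49
m(3) = F(3) + f(1)·m(2) + f(2)·m(1) = 5/7 + 2/7·25/49 + 1/7·2/7 = 309/343
m(4) = F(4) + f(1)·m(3) + f(2)·m(2) + f(3)·m(1) = 5/7 + 2/7·309/343 + 1/7·25/49 + 2/7·2/7 = 2704/2401
m(5) = F(5) + f(1)·m(4) + f(2)·m(3) + f(3)·m(2) = 1 + 2/7·2704/2401 + 1/7·309/343 + 2/7·25/49 = 26828/16807
m(6) = F(6) + f(1)·m(5) + f(2)·m(4) + f(3)·m(3) + f(5)·m(1) = 1 + 2/7·26828/16807 + 1/7·2704/2401 + 2/7·309/343 + 2/7·2/7 = 230119/117649
E[N_6] = m(6) = 230119/117649

230119/117649


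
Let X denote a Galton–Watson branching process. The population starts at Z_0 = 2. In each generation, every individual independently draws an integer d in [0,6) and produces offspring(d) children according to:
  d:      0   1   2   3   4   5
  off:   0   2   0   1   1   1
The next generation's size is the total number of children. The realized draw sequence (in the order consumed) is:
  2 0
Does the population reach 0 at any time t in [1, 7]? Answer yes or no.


yes

gen 0: Z_0=2, draws=[2, 0], offspring=[0, 0], Z_1=0
gen 1: Z_1=0, draws=[], offspring=[], Z_2=0
gen 2: Z_2=0, draws=[], offspring=[], Z_3=0
gen 3: Z_3=0, draws=[], offspring=[], Z_4=0
gen 4: Z_4=0, draws=[], offspring=[], Z_5=0
gen 5: Z_5=0, draws=[], offspring=[], Z_6=0
gen 6: Z_6=0, draws=[], offspring=[], Z_7=0


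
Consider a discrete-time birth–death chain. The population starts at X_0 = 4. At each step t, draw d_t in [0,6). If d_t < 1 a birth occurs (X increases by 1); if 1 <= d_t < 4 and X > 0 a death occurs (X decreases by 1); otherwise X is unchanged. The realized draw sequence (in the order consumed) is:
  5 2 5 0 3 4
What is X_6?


t=0: X=4, d=5 → hold, X_1=4
t=1: X=4, d=2 → death, X_2=3
t=2: X=3, d=5 → hold, X_3=3
t=3: X=3, d=0 → birth, X_4=4
t=4: X=4, d=3 → death, X_5=3
t=5: X=3, d=4 → hold, X_6=3

3


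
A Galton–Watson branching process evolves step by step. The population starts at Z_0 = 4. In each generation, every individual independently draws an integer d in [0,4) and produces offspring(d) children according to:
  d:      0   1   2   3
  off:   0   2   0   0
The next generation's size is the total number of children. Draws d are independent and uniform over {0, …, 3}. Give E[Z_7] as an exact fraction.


Outcome values over d=0..3: [0, 2, 0, 0]
Σy = 2, Σy² = 4, M = 4
μ = 2/4 = 1/2,  σ² = 4/4 − (1/2)² = 3/4
E[Z_0] = 4
E[Z_1] = 1/2·E[Z_0] = 2
E[Z_2] = 1/2·E[Z_1] = 1
E[Z_3] = 1/2·E[Z_2] = 1/2
E[Z_4] = 1/2·E[Z_3] = 1/4
E[Z_5] = 1/2·E[Z_4] = 1/8
E[Z_6] = 1/2·E[Z_5] = 1/16
E[Z_7] = 1/2·E[Z_6] = 1/32

1/32


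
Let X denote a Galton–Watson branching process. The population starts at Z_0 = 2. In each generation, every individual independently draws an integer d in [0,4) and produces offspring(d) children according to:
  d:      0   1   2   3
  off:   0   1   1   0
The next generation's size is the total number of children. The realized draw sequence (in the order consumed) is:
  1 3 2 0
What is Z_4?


gen 0: Z_0=2, draws=[1, 3], offspring=[1, 0], Z_1=1
gen 1: Z_1=1, draws=[2], offspring=[1], Z_2=1
gen 2: Z_2=1, draws=[0], offspring=[0], Z_3=0
gen 3: Z_3=0, draws=[], offspring=[], Z_4=0

0


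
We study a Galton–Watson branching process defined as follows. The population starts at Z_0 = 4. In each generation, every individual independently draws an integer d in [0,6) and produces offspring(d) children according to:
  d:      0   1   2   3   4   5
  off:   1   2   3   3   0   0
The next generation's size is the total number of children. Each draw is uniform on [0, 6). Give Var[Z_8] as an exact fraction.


Outcome values over d=0..5: [1, 2, 3, 3, 0, 0]
Σy = 9, Σy² = 23, M = 6
μ = 9/6 = 3/2,  σ² = 23/6 − (3/2)² = 19/12
V_0 = 0, E_0 = 4
V_1 = 19/12·E_0 + (3/2)²·V_0 = 19/3;  E_1 = 6
V_2 = 19/12·E_1 + (3/2)²·V_1 = 95/4;  E_2 = 9
V_3 = 19/12·E_2 + (3/2)²·V_2 = 1083/16;  E_3 = 27/2
V_4 = 19/12·E_3 + (3/2)²·V_3 = 11115/64;  E_4 = 81/4
V_5 = 19/12·E_4 + (3/2)²·V_4 = 108243/256;  E_5 = 243/8
V_6 = 19/12·E_5 + (3/2)²·V_5 = 1023435/1024;  E_6 = 729/16
V_7 = 19/12·E_6 + (3/2)²·V_6 = 9506403/4096;  E_7 = 2187/32
V_8 = 19/12·E_7 + (3/2)²·V_7 = 87330555/16384;  E_8 = 6561/64

87330555/16384


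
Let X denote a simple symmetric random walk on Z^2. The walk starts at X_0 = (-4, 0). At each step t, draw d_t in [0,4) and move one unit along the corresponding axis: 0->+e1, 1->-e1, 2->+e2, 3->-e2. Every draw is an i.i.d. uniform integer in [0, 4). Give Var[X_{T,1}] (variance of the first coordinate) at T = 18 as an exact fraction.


Outcome values over d=0..3: [1, -1, 0, 0]
Σy = 0, Σy² = 2, M = 4
μ = 0/4 = 0,  σ² = 2/4 − (0)² = 1/2
Independent increments: Var[X_18] = 18·σ² = 18·(1/2) = 9

9


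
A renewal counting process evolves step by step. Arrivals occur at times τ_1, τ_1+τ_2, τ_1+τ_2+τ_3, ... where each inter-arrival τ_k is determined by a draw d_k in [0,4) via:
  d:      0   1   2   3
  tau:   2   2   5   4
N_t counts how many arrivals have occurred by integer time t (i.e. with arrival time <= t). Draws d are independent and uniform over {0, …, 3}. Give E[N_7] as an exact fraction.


Inter-arrival values over d=0..3: [2, 2, 5, 4]
Each d has probability 1/4, so the pmf of τ is: f(2) = 1/2, f(4) = 1/4, f(5) = 1/4
Renewal equation for m(n) = E[N_n]: condition on τ_1 = k (if k <= n, one arrival plus a fresh copy on the remaining n−k steps): m(n) = F(n) + Σ_{k<=n} f(k)·m(n−k), where F(n) = P(τ <= n) and m(0) = 0
m(1) = F(1) = 0
m(2) = F(2) = 1/2
m(3) = F(3) = 1/2
m(4) = F(4) + f(2)·m(2) = 3/4 + 1/2·1/2 = 1
m(5) = F(5) + f(2)·m(3) = 1 + 1/2·1/2 = 5/4
m(6) = F(6) + f(2)·m(4) + f(4)·m(2) = 1 + 1/2·1 + 1/4·1/2 = 13/8
m(7) = F(7) + f(2)·m(5) + f(4)·m(3) + f(5)·m(2) = 1 + 1/2·5/4 + 1/4·1/2 + 1/4·1/2 = 15/8
E[N_7] = m(7) = 15/8

15/8


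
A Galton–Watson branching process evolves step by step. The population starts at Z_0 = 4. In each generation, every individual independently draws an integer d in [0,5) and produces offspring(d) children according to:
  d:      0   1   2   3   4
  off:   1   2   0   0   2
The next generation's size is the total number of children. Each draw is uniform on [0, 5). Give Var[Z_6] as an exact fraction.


96/5

Outcome values over d=0..4: [1, 2, 0, 0, 2]
Σy = 5, Σy² = 9, M = 5
μ = 5/5 = 1,  σ² = 9/5 − (1)² = 4/5
V_0 = 0, E_0 = 4
V_1 = 4/5·E_0 + (1)²·V_0 = 16/5;  E_1 = 4
V_2 = 4/5·E_1 + (1)²·V_1 = 32/5;  E_2 = 4
V_3 = 4/5·E_2 + (1)²·V_2 = 48/5;  E_3 = 4
V_4 = 4/5·E_3 + (1)²·V_3 = 64/5;  E_4 = 4
V_5 = 4/5·E_4 + (1)²·V_4 = 16;  E_5 = 4
V_6 = 4/5·E_5 + (1)²·V_5 = 96/5;  E_6 = 4


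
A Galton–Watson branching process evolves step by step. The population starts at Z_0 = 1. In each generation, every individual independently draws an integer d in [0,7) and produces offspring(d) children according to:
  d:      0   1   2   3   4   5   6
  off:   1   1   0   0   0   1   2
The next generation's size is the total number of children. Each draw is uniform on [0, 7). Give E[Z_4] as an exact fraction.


Outcome values over d=0..6: [1, 1, 0, 0, 0, 1, 2]
Σy = 5, Σy² = 7, M = 7
μ = 5/7 = 5/7,  σ² = 7/7 − (5/7)² = 24/49
E[Z_0] = 1
E[Z_1] = 5/7·E[Z_0] = 5/7
E[Z_2] = 5/7·E[Z_1] = 25/49
E[Z_3] = 5/7·E[Z_2] = 125/343
E[Z_4] = 5/7·E[Z_3] = 625/2401

625/2401


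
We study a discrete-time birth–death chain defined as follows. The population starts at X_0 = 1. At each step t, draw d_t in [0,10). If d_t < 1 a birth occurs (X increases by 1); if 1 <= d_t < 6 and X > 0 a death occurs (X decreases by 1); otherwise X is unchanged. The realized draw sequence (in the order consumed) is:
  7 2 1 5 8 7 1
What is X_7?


t=0: X=1, d=7 → hold, X_1=1
t=1: X=1, d=2 → death, X_2=0
t=2: X=0, d=1 → hold, X_3=0
t=3: X=0, d=5 → hold, X_4=0
t=4: X=0, d=8 → hold, X_5=0
t=5: X=0, d=7 → hold, X_6=0
t=6: X=0, d=1 → hold, X_7=0

0


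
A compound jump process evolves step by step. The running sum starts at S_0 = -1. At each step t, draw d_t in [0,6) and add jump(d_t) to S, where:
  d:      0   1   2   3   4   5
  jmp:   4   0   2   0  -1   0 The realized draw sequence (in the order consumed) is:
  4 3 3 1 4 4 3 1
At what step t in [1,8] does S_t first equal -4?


6

t=0: S=-1, d=4, jump=-1, S_1=-2
t=1: S=-2, d=3, jump=0, S_2=-2
t=2: S=-2, d=3, jump=0, S_3=-2
t=3: S=-2, d=1, jump=0, S_4=-2
t=4: S=-2, d=4, jump=-1, S_5=-3
t=5: S=-3, d=4, jump=-1, S_6=-4
t=6: S=-4, d=3, jump=0, S_7=-4
t=7: S=-4, d=1, jump=0, S_8=-4


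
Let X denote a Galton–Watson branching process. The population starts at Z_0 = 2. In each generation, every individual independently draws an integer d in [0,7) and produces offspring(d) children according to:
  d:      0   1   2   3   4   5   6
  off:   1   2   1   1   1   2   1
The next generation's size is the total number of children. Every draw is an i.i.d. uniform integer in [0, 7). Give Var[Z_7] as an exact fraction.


Outcome values over d=0..6: [1, 2, 1, 1, 1, 2, 1]
Σy = 9, Σy² = 13, M = 7
μ = 9/7 = 9/7,  σ² = 13/7 − (9/7)² = 10/49
V_0 = 0, E_0 = 2
V_1 = 10/49·E_0 + (9/7)²·V_0 = 20/49;  E_1 = 18/7
V_2 = 10/49·E_1 + (9/7)²·V_1 = 2880/2401;  E_2 = 162/49
V_3 = 10/49·E_2 + (9/7)²·V_2 = 312660/117649;  E_3 = 1458/343
V_4 = 10/49·E_3 + (9/7)²·V_3 = 30326400/5764801;  E_4 = 13122/2401
V_5 = 10/49·E_4 + (9/7)²·V_4 = 2771497620/282475249;  E_5 = 118098/16807
V_6 = 10/49·E_5 + (9/7)²·V_5 = 244340038080/13841287201;  E_6 = 1062882/117649
V_7 = 10/49·E_6 + (9/7)²·V_6 = 21042013128660/678223072849;  E_7 = 9565938/823543

21042013128660/678223072849


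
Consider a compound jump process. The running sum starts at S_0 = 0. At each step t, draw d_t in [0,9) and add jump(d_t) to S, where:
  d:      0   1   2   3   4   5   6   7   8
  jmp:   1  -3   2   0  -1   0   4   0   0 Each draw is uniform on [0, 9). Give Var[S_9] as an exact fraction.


Outcome values over d=0..8: [1, -3, 2, 0, -1, 0, 4, 0, 0]
Σy = 3, Σy² = 31, M = 9
μ = 3/9 = 1/3,  σ² = 31/9 − (1/3)² = 10/3
Independent increments: Var[S_9] = 9·σ² = 9·(10/3) = 30

30


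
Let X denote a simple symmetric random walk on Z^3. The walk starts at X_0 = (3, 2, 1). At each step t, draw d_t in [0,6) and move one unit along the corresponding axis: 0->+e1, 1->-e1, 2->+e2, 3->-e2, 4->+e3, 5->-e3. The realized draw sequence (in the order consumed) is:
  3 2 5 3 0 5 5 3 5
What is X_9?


(4, 0, -3)

t=0: X=(3, 2, 1), d=3 → -e2, X_1=(3, 1, 1)
t=1: X=(3, 1, 1), d=2 → +e2, X_2=(3, 2, 1)
t=2: X=(3, 2, 1), d=5 → -e3, X_3=(3, 2, 0)
t=3: X=(3, 2, 0), d=3 → -e2, X_4=(3, 1, 0)
t=4: X=(3, 1, 0), d=0 → +e1, X_5=(4, 1, 0)
t=5: X=(4, 1, 0), d=5 → -e3, X_6=(4, 1, -1)
t=6: X=(4, 1, -1), d=5 → -e3, X_7=(4, 1, -2)
t=7: X=(4, 1, -2), d=3 → -e2, X_8=(4, 0, -2)
t=8: X=(4, 0, -2), d=5 → -e3, X_9=(4, 0, -3)


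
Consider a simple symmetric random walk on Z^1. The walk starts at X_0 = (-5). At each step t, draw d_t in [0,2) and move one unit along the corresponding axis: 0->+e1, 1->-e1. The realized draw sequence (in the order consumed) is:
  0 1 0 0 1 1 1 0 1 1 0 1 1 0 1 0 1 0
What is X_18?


(-7)

t=0: X=(-5), d=0 → +e1, X_1=(-4)
t=1: X=(-4), d=1 → -e1, X_2=(-5)
t=2: X=(-5), d=0 → +e1, X_3=(-4)
t=3: X=(-4), d=0 → +e1, X_4=(-3)
t=4: X=(-3), d=1 → -e1, X_5=(-4)
t=5: X=(-4), d=1 → -e1, X_6=(-5)
t=6: X=(-5), d=1 → -e1, X_7=(-6)
t=7: X=(-6), d=0 → +e1, X_8=(-5)
t=8: X=(-5), d=1 → -e1, X_9=(-6)
t=9: X=(-6), d=1 → -e1, X_10=(-7)
t=10: X=(-7), d=0 → +e1, X_11=(-6)
t=11: X=(-6), d=1 → -e1, X_12=(-7)
t=12: X=(-7), d=1 → -e1, X_13=(-8)
t=13: X=(-8), d=0 → +e1, X_14=(-7)
t=14: X=(-7), d=1 → -e1, X_15=(-8)
t=15: X=(-8), d=0 → +e1, X_16=(-7)
t=16: X=(-7), d=1 → -e1, X_17=(-8)
t=17: X=(-8), d=0 → +e1, X_18=(-7)


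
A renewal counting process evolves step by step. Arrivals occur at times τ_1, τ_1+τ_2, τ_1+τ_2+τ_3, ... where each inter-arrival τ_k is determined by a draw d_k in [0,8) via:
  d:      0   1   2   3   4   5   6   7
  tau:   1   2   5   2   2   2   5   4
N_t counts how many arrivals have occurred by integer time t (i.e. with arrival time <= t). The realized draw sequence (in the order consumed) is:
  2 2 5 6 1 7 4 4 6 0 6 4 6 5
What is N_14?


3

draw d_1=2: τ_1=5, arrival time A_1=5
draw d_2=2: τ_2=5, arrival time A_2=10
draw d_3=5: τ_3=2, arrival time A_3=12
draw d_4=6: τ_4=5, arrival time A_4=17
draw d_5=1: τ_5=2, arrival time A_5=19
draw d_6=7: τ_6=4, arrival time A_6=23
draw d_7=4: τ_7=2, arrival time A_7=25
draw d_8=4: τ_8=2, arrival time A_8=27
draw d_9=6: τ_9=5, arrival time A_9=32
draw d_10=0: τ_10=1, arrival time A_10=33
draw d_11=6: τ_11=5, arrival time A_11=38
draw d_12=4: τ_12=2, arrival time A_12=40
draw d_13=6: τ_13=5, arrival time A_13=45
draw d_14=5: τ_14=2, arrival time A_14=47
N_t over t=0..14: 0:0 1:0 2:0 3:0 4:0 5:1 6:1 7:1 8:1 9:1 10:2 11:2 12:3 13:3 14:3


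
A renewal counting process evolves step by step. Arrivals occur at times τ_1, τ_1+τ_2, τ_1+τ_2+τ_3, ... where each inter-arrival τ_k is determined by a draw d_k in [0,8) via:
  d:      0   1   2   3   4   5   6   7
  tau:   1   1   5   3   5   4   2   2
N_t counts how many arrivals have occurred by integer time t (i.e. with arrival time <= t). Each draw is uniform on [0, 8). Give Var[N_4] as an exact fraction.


Inter-arrival values over d=0..7: [1, 1, 5, 3, 5, 4, 2, 2]
Each d has probability 1/8, so the pmf of τ is: f(1) = 1/4, f(2) = 1/4, f(3) = 1/8, f(4) = 1/8, f(5) = 1/4
Let p_n(j) = P(N_n = j), with p_0 = [1]. Condition on τ_1: p_n(0) = P(τ > n), and for j >= 1, p_n(j) = Σ_{k<=n} f(k)·p_{n−k}(j−1)
p_1 = [3/4, 1/4]  (j = 0..1)
p_2 = [1/2, 7/16, 1/16]  (j = 0..2)
p_3 = [3/8, 7/16, 11/64, 1/64]  (j = 0..3)
p_4 = [1/4, 7/16, 1/4, 15/256, 1/256]  (j = 0..4)
E[N_4] = Σ j·p_4(j) = 289/256;  E[N_4²] = Σ j²·p_4(j) = 519/256
Var[N_4] = 519/256 − (289/256)² = 49343/65536

49343/65536


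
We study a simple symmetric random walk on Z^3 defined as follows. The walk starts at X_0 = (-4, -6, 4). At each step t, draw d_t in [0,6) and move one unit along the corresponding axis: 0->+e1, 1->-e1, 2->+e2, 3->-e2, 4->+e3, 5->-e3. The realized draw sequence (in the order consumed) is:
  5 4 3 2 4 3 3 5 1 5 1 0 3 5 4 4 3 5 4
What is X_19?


t=0: X=(-4, -6, 4), d=5 → -e3, X_1=(-4, -6, 3)
t=1: X=(-4, -6, 3), d=4 → +e3, X_2=(-4, -6, 4)
t=2: X=(-4, -6, 4), d=3 → -e2, X_3=(-4, -7, 4)
t=3: X=(-4, -7, 4), d=2 → +e2, X_4=(-4, -6, 4)
t=4: X=(-4, -6, 4), d=4 → +e3, X_5=(-4, -6, 5)
t=5: X=(-4, -6, 5), d=3 → -e2, X_6=(-4, -7, 5)
t=6: X=(-4, -7, 5), d=3 → -e2, X_7=(-4, -8, 5)
t=7: X=(-4, -8, 5), d=5 → -e3, X_8=(-4, -8, 4)
t=8: X=(-4, -8, 4), d=1 → -e1, X_9=(-5, -8, 4)
t=9: X=(-5, -8, 4), d=5 → -e3, X_10=(-5, -8, 3)
t=10: X=(-5, -8, 3), d=1 → -e1, X_11=(-6, -8, 3)
t=11: X=(-6, -8, 3), d=0 → +e1, X_12=(-5, -8, 3)
t=12: X=(-5, -8, 3), d=3 → -e2, X_13=(-5, -9, 3)
t=13: X=(-5, -9, 3), d=5 → -e3, X_14=(-5, -9, 2)
t=14: X=(-5, -9, 2), d=4 → +e3, X_15=(-5, -9, 3)
t=15: X=(-5, -9, 3), d=4 → +e3, X_16=(-5, -9, 4)
t=16: X=(-5, -9, 4), d=3 → -e2, X_17=(-5, -10, 4)
t=17: X=(-5, -10, 4), d=5 → -e3, X_18=(-5, -10, 3)
t=18: X=(-5, -10, 3), d=4 → +e3, X_19=(-5, -10, 4)

(-5, -10, 4)


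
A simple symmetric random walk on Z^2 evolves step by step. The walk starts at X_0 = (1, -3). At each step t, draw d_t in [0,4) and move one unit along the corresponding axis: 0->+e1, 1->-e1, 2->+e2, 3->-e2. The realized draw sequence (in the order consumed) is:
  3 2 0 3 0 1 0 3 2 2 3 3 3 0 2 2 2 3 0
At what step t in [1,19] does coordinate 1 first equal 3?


t=0: X=(1, -3), d=3 → -e2, X_1=(1, -4)
t=1: X=(1, -4), d=2 → +e2, X_2=(1, -3)
t=2: X=(1, -3), d=0 → +e1, X_3=(2, -3)
t=3: X=(2, -3), d=3 → -e2, X_4=(2, -4)
t=4: X=(2, -4), d=0 → +e1, X_5=(3, -4)
t=5: X=(3, -4), d=1 → -e1, X_6=(2, -4)
t=6: X=(2, -4), d=0 → +e1, X_7=(3, -4)
t=7: X=(3, -4), d=3 → -e2, X_8=(3, -5)
t=8: X=(3, -5), d=2 → +e2, X_9=(3, -4)
t=9: X=(3, -4), d=2 → +e2, X_10=(3, -3)
t=10: X=(3, -3), d=3 → -e2, X_11=(3, -4)
t=11: X=(3, -4), d=3 → -e2, X_12=(3, -5)
t=12: X=(3, -5), d=3 → -e2, X_13=(3, -6)
t=13: X=(3, -6), d=0 → +e1, X_14=(4, -6)
t=14: X=(4, -6), d=2 → +e2, X_15=(4, -5)
t=15: X=(4, -5), d=2 → +e2, X_16=(4, -4)
t=16: X=(4, -4), d=2 → +e2, X_17=(4, -3)
t=17: X=(4, -3), d=3 → -e2, X_18=(4, -4)
t=18: X=(4, -4), d=0 → +e1, X_19=(5, -4)

5


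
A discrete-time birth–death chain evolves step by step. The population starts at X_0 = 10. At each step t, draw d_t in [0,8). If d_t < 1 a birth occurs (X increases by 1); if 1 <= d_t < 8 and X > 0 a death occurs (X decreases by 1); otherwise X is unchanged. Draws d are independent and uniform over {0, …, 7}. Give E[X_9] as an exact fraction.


13/4

X can drop by at most 1 per step and X_0 = 10 > T = 9, so X_t >= 10 − t >= 1 > 0 for every t <= 9: the floor at 0 (the 'and X > 0' condition) never binds. Hence X_9 = X_0 + Σ_{t<9} Y_t with i.i.d. increments Y_t = y(d_t) ∈ {+1, −1, 0}.
Outcome values over d=0..7: [1, -1, -1, -1, -1, -1, -1, -1]
Σy = -6, Σy² = 8, M = 8
μ = -6/8 = -3/4,  σ² = 8/8 − (-3/4)² = 7/16
E[X_9] = 10 + 9·(-3/4) = 13/4


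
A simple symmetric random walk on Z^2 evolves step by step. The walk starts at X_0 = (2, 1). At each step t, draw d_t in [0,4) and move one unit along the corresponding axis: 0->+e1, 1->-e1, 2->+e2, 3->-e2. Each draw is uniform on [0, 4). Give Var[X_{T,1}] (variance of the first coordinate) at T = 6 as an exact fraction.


3

Outcome values over d=0..3: [1, -1, 0, 0]
Σy = 0, Σy² = 2, M = 4
μ = 0/4 = 0,  σ² = 2/4 − (0)² = 1/2
Independent increments: Var[X_6] = 6·σ² = 6·(1/2) = 3


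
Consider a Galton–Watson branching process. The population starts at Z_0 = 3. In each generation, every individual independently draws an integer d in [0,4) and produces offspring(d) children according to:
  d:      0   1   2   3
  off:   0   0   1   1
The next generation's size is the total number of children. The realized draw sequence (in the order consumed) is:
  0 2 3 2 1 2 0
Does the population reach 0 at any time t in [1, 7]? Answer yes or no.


yes

gen 0: Z_0=3, draws=[0, 2, 3], offspring=[0, 1, 1], Z_1=2
gen 1: Z_1=2, draws=[2, 1], offspring=[1, 0], Z_2=1
gen 2: Z_2=1, draws=[2], offspring=[1], Z_3=1
gen 3: Z_3=1, draws=[0], offspring=[0], Z_4=0
gen 4: Z_4=0, draws=[], offspring=[], Z_5=0
gen 5: Z_5=0, draws=[], offspring=[], Z_6=0
gen 6: Z_6=0, draws=[], offspring=[], Z_7=0


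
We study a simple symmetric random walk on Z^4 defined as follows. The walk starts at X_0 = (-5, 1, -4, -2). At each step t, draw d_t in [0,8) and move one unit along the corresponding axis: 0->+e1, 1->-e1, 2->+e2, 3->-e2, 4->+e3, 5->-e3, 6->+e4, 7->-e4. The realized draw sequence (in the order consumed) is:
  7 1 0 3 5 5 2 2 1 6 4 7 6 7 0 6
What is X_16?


(-5, 2, -5, -2)

t=0: X=(-5, 1, -4, -2), d=7 → -e4, X_1=(-5, 1, -4, -3)
t=1: X=(-5, 1, -4, -3), d=1 → -e1, X_2=(-6, 1, -4, -3)
t=2: X=(-6, 1, -4, -3), d=0 → +e1, X_3=(-5, 1, -4, -3)
t=3: X=(-5, 1, -4, -3), d=3 → -e2, X_4=(-5, 0, -4, -3)
t=4: X=(-5, 0, -4, -3), d=5 → -e3, X_5=(-5, 0, -5, -3)
t=5: X=(-5, 0, -5, -3), d=5 → -e3, X_6=(-5, 0, -6, -3)
t=6: X=(-5, 0, -6, -3), d=2 → +e2, X_7=(-5, 1, -6, -3)
t=7: X=(-5, 1, -6, -3), d=2 → +e2, X_8=(-5, 2, -6, -3)
t=8: X=(-5, 2, -6, -3), d=1 → -e1, X_9=(-6, 2, -6, -3)
t=9: X=(-6, 2, -6, -3), d=6 → +e4, X_10=(-6, 2, -6, -2)
t=10: X=(-6, 2, -6, -2), d=4 → +e3, X_11=(-6, 2, -5, -2)
t=11: X=(-6, 2, -5, -2), d=7 → -e4, X_12=(-6, 2, -5, -3)
t=12: X=(-6, 2, -5, -3), d=6 → +e4, X_13=(-6, 2, -5, -2)
t=13: X=(-6, 2, -5, -2), d=7 → -e4, X_14=(-6, 2, -5, -3)
t=14: X=(-6, 2, -5, -3), d=0 → +e1, X_15=(-5, 2, -5, -3)
t=15: X=(-5, 2, -5, -3), d=6 → +e4, X_16=(-5, 2, -5, -2)


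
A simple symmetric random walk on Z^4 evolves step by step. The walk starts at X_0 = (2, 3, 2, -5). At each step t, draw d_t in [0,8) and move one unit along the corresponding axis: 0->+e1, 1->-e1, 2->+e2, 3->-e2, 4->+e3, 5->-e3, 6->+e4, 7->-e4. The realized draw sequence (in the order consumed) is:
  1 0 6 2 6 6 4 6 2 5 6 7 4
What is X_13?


t=0: X=(2, 3, 2, -5), d=1 → -e1, X_1=(1, 3, 2, -5)
t=1: X=(1, 3, 2, -5), d=0 → +e1, X_2=(2, 3, 2, -5)
t=2: X=(2, 3, 2, -5), d=6 → +e4, X_3=(2, 3, 2, -4)
t=3: X=(2, 3, 2, -4), d=2 → +e2, X_4=(2, 4, 2, -4)
t=4: X=(2, 4, 2, -4), d=6 → +e4, X_5=(2, 4, 2, -3)
t=5: X=(2, 4, 2, -3), d=6 → +e4, X_6=(2, 4, 2, -2)
t=6: X=(2, 4, 2, -2), d=4 → +e3, X_7=(2, 4, 3, -2)
t=7: X=(2, 4, 3, -2), d=6 → +e4, X_8=(2, 4, 3, -1)
t=8: X=(2, 4, 3, -1), d=2 → +e2, X_9=(2, 5, 3, -1)
t=9: X=(2, 5, 3, -1), d=5 → -e3, X_10=(2, 5, 2, -1)
t=10: X=(2, 5, 2, -1), d=6 → +e4, X_11=(2, 5, 2, 0)
t=11: X=(2, 5, 2, 0), d=7 → -e4, X_12=(2, 5, 2, -1)
t=12: X=(2, 5, 2, -1), d=4 → +e3, X_13=(2, 5, 3, -1)

(2, 5, 3, -1)


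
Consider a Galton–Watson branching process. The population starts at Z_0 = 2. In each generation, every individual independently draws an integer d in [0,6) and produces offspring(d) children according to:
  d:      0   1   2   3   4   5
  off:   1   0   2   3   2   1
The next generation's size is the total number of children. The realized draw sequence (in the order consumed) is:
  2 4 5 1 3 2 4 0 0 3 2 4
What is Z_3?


11

gen 0: Z_0=2, draws=[2, 4], offspring=[2, 2], Z_1=4
gen 1: Z_1=4, draws=[5, 1, 3, 2], offspring=[1, 0, 3, 2], Z_2=6
gen 2: Z_2=6, draws=[4, 0, 0, 3, 2, 4], offspring=[2, 1, 1, 3, 2, 2], Z_3=11


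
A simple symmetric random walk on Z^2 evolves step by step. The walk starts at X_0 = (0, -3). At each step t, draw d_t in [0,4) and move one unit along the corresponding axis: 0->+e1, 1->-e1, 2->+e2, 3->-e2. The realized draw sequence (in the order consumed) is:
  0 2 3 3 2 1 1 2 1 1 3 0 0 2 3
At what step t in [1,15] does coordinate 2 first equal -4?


t=0: X=(0, -3), d=0 → +e1, X_1=(1, -3)
t=1: X=(1, -3), d=2 → +e2, X_2=(1, -2)
t=2: X=(1, -2), d=3 → -e2, X_3=(1, -3)
t=3: X=(1, -3), d=3 → -e2, X_4=(1, -4)
t=4: X=(1, -4), d=2 → +e2, X_5=(1, -3)
t=5: X=(1, -3), d=1 → -e1, X_6=(0, -3)
t=6: X=(0, -3), d=1 → -e1, X_7=(-1, -3)
t=7: X=(-1, -3), d=2 → +e2, X_8=(-1, -2)
t=8: X=(-1, -2), d=1 → -e1, X_9=(-2, -2)
t=9: X=(-2, -2), d=1 → -e1, X_10=(-3, -2)
t=10: X=(-3, -2), d=3 → -e2, X_11=(-3, -3)
t=11: X=(-3, -3), d=0 → +e1, X_12=(-2, -3)
t=12: X=(-2, -3), d=0 → +e1, X_13=(-1, -3)
t=13: X=(-1, -3), d=2 → +e2, X_14=(-1, -2)
t=14: X=(-1, -2), d=3 → -e2, X_15=(-1, -3)

4


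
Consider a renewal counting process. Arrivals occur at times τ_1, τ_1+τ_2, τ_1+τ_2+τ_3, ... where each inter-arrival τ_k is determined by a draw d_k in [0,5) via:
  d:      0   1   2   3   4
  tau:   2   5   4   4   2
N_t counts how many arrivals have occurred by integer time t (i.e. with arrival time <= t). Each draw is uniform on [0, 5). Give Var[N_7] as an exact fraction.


5256/15625

Inter-arrival values over d=0..4: [2, 5, 4, 4, 2]
Each d has probability 1/5, so the pmf of τ is: f(2) = 2/5, f(4) = 2/5, f(5) = 1/5
Let p_n(j) = P(N_n = j), with p_0 = [1]. Condition on τ_1: p_n(0) = P(τ > n), and for j >= 1, p_n(j) = Σ_{k<=n} f(k)·p_{n−k}(j−1)
p_1 = [1]  (j = 0)
p_2 = [3/5, 2/5]  (j = 0..1)
p_3 = [3/5, 2/5]  (j = 0..1)
p_4 = [1/5, 16/25, 4/25]  (j = 0..2)
p_5 = [0, 21/25, 4/25]  (j = 0..2)
p_6 = [0, 13/25, 52/125, 8/125]  (j = 0..3)
p_7 = [0, 9/25, 72/125, 8/125]  (j = 0..3)
E[N_7] = Σ j·p_7(j) = 213/125;  E[N_7²] = Σ j²·p_7(j) = 81/25
Var[N_7] = 81/25 − (213/125)² = 5256/15625


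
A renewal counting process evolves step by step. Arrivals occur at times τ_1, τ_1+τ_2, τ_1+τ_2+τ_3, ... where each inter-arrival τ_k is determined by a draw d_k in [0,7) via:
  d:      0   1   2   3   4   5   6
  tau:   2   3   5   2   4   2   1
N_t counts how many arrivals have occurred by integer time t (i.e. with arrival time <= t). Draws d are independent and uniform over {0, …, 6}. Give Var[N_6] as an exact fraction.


8800354254/13841287201

Inter-arrival values over d=0..6: [2, 3, 5, 2, 4, 2, 1]
Each d has probability 1/7, so the pmf of τ is: f(1) = 1/7, f(2) = 3/7, f(3) = 1/7, f(4) = 1/7, f(5) = 1/7
Let p_n(j) = P(N_n = j), with p_0 = [1]. Condition on τ_1: p_n(0) = P(τ > n), and for j >= 1, p_n(j) = Σ_{k<=n} f(k)·p_{n−k}(j−1)
p_1 = [6/7, 1/7]  (j = 0..1)
p_2 = [3/7, 27/49, 1/49]  (j = 0..2)
p_3 = [2/7, 4/7, 48/343, 1/343]  (j = 0..3)
p_4 = [1/7, 24/49, 116/343, 69/2401, 1/2401]  (j = 0..4)
p_5 = [0, 23/49, 142/343, 267/2401, 90/16807, 1/16807]  (j = 0..5)
p_6 = [0, 2/7, 157/343, 545/2401, 481/16807, 111/117649, 1/117649]  (j = 0..6)
E[N_6] = Σ j·p_6(j) = 235460/117649;  E[N_6²] = Σ j²·p_6(j) = 546046/117649
Var[N_6] = 546046/117649 − (235460/117649)² = 8800354254/13841287201


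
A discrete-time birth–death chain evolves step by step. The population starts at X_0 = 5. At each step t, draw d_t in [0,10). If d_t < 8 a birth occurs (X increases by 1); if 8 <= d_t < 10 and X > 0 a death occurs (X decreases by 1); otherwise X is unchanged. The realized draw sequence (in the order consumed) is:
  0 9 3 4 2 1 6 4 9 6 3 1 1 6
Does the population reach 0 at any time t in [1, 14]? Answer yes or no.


no

t=0: X=5, d=0 → birth, X_1=6
t=1: X=6, d=9 → death, X_2=5
t=2: X=5, d=3 → birth, X_3=6
t=3: X=6, d=4 → birth, X_4=7
t=4: X=7, d=2 → birth, X_5=8
t=5: X=8, d=1 → birth, X_6=9
t=6: X=9, d=6 → birth, X_7=10
t=7: X=10, d=4 → birth, X_8=11
t=8: X=11, d=9 → death, X_9=10
t=9: X=10, d=6 → birth, X_10=11
t=10: X=11, d=3 → birth, X_11=12
t=11: X=12, d=1 → birth, X_12=13
t=12: X=13, d=1 → birth, X_13=14
t=13: X=14, d=6 → birth, X_14=15


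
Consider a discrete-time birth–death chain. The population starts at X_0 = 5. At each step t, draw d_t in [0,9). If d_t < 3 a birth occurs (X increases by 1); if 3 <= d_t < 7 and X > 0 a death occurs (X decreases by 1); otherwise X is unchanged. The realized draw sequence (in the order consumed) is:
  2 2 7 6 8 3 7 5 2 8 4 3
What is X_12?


t=0: X=5, d=2 → birth, X_1=6
t=1: X=6, d=2 → birth, X_2=7
t=2: X=7, d=7 → hold, X_3=7
t=3: X=7, d=6 → death, X_4=6
t=4: X=6, d=8 → hold, X_5=6
t=5: X=6, d=3 → death, X_6=5
t=6: X=5, d=7 → hold, X_7=5
t=7: X=5, d=5 → death, X_8=4
t=8: X=4, d=2 → birth, X_9=5
t=9: X=5, d=8 → hold, X_10=5
t=10: X=5, d=4 → death, X_11=4
t=11: X=4, d=3 → death, X_12=3

3


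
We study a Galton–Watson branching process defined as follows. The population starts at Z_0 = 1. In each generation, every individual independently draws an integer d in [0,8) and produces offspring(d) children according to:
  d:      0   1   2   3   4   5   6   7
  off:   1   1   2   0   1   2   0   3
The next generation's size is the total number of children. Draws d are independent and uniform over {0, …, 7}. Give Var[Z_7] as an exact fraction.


Outcome values over d=0..7: [1, 1, 2, 0, 1, 2, 0, 3]
Σy = 10, Σy² = 20, M = 8
μ = 10/8 = 5/4,  σ² = 20/8 − (5/4)² = 15/16
V_0 = 0, E_0 = 1
V_1 = 15/16·E_0 + (5/4)²·V_0 = 15/16;  E_1 = 5/4
V_2 = 15/16·E_1 + (5/4)²·V_1 = 675/256;  E_2 = 25/16
V_3 = 15/16·E_2 + (5/4)²·V_2 = 22875/4096;  E_3 = 125/64
V_4 = 15/16·E_3 + (5/4)²·V_3 = 691875/65536;  E_4 = 625/256
V_5 = 15/16·E_4 + (5/4)²·V_4 = 19696875/1048576;  E_5 = 3125/1024
V_6 = 15/16·E_5 + (5/4)²·V_5 = 540421875/16777216;  E_6 = 15625/4096
V_7 = 15/16·E_6 + (5/4)²·V_6 = 14470546875/268435456;  E_7 = 78125/16384

14470546875/268435456


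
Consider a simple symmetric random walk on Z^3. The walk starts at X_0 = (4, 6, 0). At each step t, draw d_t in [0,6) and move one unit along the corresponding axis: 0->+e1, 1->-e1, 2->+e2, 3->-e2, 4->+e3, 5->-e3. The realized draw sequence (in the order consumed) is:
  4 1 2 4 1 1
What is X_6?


(1, 7, 2)

t=0: X=(4, 6, 0), d=4 → +e3, X_1=(4, 6, 1)
t=1: X=(4, 6, 1), d=1 → -e1, X_2=(3, 6, 1)
t=2: X=(3, 6, 1), d=2 → +e2, X_3=(3, 7, 1)
t=3: X=(3, 7, 1), d=4 → +e3, X_4=(3, 7, 2)
t=4: X=(3, 7, 2), d=1 → -e1, X_5=(2, 7, 2)
t=5: X=(2, 7, 2), d=1 → -e1, X_6=(1, 7, 2)


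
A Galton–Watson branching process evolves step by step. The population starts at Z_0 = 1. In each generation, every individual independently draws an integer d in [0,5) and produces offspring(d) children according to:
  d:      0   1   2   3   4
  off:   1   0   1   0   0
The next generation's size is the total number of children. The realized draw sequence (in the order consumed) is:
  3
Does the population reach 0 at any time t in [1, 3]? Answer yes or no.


yes

gen 0: Z_0=1, draws=[3], offspring=[0], Z_1=0
gen 1: Z_1=0, draws=[], offspring=[], Z_2=0
gen 2: Z_2=0, draws=[], offspring=[], Z_3=0


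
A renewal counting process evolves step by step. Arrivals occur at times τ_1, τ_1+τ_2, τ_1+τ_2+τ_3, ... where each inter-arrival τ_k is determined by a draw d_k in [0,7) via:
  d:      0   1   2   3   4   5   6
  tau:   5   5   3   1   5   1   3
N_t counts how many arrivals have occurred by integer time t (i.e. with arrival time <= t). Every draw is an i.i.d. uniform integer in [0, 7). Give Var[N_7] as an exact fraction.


573690940280/678223072849

Inter-arrival values over d=0..6: [5, 5, 3, 1, 5, 1, 3]
Each d has probability 1/7, so the pmf of τ is: f(1) = 2/7, f(3) = 2/7, f(5) = 3/7
Let p_n(j) = P(N_n = j), with p_0 = [1]. Condition on τ_1: p_n(0) = P(τ > n), and for j >= 1, p_n(j) = Σ_{k<=n} f(k)·p_{n−k}(j−1)
p_1 = [5/7, 2/7]  (j = 0..1)
p_2 = [5/7, 10/49, 4/49]  (j = 0..2)
p_3 = [3/7, 24/49, 20/343, 8/343]  (j = 0..3)
p_4 = [3/7, 16/49, 76/343, 40/2401, 16/2401]  (j = 0..4)
p_5 = [0, 37/49, 52/343, 208/2401, 80/16807, 32/16807]  (j = 0..5)
p_6 = [0, 3/7, 164/343, 144/2401, 528/16807, 160/117649, 64/117649]  (j = 0..6)
p_7 = [0, 3/7, 104/343, 564/2401, 368/16807, 1280/117649, 320/823543, 128/823543]  (j = 0..7)
E[N_7] = Σ j·p_7(j) = 1552455/823543;  E[N_7²] = Σ j²·p_7(j) = 3623135/823543
Var[N_7] = 3623135/823543 − (1552455/823543)² = 573690940280/678223072849


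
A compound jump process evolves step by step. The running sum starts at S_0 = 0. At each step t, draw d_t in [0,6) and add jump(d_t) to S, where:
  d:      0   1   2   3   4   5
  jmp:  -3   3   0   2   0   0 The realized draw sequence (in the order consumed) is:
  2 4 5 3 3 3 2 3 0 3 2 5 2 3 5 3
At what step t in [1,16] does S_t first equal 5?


t=0: S=0, d=2, jump=0, S_1=0
t=1: S=0, d=4, jump=0, S_2=0
t=2: S=0, d=5, jump=0, S_3=0
t=3: S=0, d=3, jump=2, S_4=2
t=4: S=2, d=3, jump=2, S_5=4
t=5: S=4, d=3, jump=2, S_6=6
t=6: S=6, d=2, jump=0, S_7=6
t=7: S=6, d=3, jump=2, S_8=8
t=8: S=8, d=0, jump=-3, S_9=5
t=9: S=5, d=3, jump=2, S_10=7
t=10: S=7, d=2, jump=0, S_11=7
t=11: S=7, d=5, jump=0, S_12=7
t=12: S=7, d=2, jump=0, S_13=7
t=13: S=7, d=3, jump=2, S_14=9
t=14: S=9, d=5, jump=0, S_15=9
t=15: S=9, d=3, jump=2, S_16=11

9


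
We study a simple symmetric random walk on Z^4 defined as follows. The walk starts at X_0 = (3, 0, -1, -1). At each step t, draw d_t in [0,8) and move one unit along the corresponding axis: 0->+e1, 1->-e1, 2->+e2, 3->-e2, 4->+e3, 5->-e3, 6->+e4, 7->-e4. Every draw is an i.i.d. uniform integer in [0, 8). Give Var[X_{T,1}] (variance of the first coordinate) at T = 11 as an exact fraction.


Outcome values over d=0..7: [1, -1, 0, 0, 0, 0, 0, 0]
Σy = 0, Σy² = 2, M = 8
μ = 0/8 = 0,  σ² = 2/8 − (0)² = 1/4
Independent increments: Var[X_11] = 11·σ² = 11·(1/4) = 11/4

11/4


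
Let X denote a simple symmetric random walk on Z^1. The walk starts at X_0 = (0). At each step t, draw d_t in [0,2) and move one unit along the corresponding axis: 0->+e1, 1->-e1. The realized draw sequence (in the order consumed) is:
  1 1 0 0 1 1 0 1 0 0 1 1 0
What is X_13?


(-1)

t=0: X=(0), d=1 → -e1, X_1=(-1)
t=1: X=(-1), d=1 → -e1, X_2=(-2)
t=2: X=(-2), d=0 → +e1, X_3=(-1)
t=3: X=(-1), d=0 → +e1, X_4=(0)
t=4: X=(0), d=1 → -e1, X_5=(-1)
t=5: X=(-1), d=1 → -e1, X_6=(-2)
t=6: X=(-2), d=0 → +e1, X_7=(-1)
t=7: X=(-1), d=1 → -e1, X_8=(-2)
t=8: X=(-2), d=0 → +e1, X_9=(-1)
t=9: X=(-1), d=0 → +e1, X_10=(0)
t=10: X=(0), d=1 → -e1, X_11=(-1)
t=11: X=(-1), d=1 → -e1, X_12=(-2)
t=12: X=(-2), d=0 → +e1, X_13=(-1)
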